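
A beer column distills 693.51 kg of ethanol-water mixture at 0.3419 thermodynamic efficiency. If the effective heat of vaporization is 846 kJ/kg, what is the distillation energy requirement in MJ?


E = m * 846 / (eta * 1000)
= 693.51 * 846 / (0.3419 * 1000)
= 1716.0265 MJ

1716.0265 MJ


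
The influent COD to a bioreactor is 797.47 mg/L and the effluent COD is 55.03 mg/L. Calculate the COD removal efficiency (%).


eta = (COD_in - COD_out) / COD_in * 100
= (797.47 - 55.03) / 797.47 * 100
= 93.0994%

93.0994%


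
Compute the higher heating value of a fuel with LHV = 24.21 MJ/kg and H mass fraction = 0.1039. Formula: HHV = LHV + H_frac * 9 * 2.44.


HHV = LHV + H_frac * 9 * 2.44
= 24.21 + 0.1039 * 9 * 2.44
= 26.4916 MJ/kg

26.4916 MJ/kg


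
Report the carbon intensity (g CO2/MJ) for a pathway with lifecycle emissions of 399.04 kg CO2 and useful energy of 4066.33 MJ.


CI = CO2 * 1000 / E
= 399.04 * 1000 / 4066.33
= 98.1327 g CO2/MJ

98.1327 g CO2/MJ


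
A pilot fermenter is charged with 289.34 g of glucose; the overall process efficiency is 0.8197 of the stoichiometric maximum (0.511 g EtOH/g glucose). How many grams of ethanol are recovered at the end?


Actual ethanol: m = 0.511 * 289.34 * 0.8197
m = 121.1949 g

121.1949 g


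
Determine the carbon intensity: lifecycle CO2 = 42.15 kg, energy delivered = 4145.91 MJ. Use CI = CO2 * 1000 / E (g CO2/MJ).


CI = CO2 * 1000 / E
= 42.15 * 1000 / 4145.91
= 10.1666 g CO2/MJ

10.1666 g CO2/MJ


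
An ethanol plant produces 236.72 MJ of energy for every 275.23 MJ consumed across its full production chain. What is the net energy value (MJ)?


NEV = E_out - E_in
= 236.72 - 275.23
= -38.5100 MJ

-38.5100 MJ


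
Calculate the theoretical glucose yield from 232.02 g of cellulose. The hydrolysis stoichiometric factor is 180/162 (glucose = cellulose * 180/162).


glucose = cellulose * 180/162
= 232.02 * 180/162
= 257.8000 g

257.8000 g


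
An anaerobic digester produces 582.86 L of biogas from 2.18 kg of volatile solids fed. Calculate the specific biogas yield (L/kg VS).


Y = V / VS
= 582.86 / 2.18
= 267.3670 L/kg VS

267.3670 L/kg VS


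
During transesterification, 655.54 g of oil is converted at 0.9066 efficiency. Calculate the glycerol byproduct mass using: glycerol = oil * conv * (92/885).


glycerol = oil * conv * (92/885)
= 655.54 * 0.9066 * 92 / 885
= 61.7816 g

61.7816 g


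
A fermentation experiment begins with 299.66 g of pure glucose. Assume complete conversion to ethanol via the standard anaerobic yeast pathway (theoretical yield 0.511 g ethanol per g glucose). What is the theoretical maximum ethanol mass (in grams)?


Theoretical ethanol yield: m_EtOH = 0.511 * m_glucose
m_EtOH = 0.511 * 299.66 = 153.1263 g

153.1263 g


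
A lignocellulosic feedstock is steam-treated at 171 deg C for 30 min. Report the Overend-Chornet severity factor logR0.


logR0 = log10(t * exp((T - 100) / 14.75))
= log10(30 * exp((171 - 100) / 14.75))
= 3.5676

3.5676


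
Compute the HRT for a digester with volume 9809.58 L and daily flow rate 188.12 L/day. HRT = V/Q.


HRT = V / Q
= 9809.58 / 188.12
= 52.1453 days

52.1453 days


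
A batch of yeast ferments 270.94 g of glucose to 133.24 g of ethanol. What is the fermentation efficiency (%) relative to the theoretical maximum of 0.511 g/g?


Fermentation efficiency = (actual / (0.511 * glucose)) * 100
= (133.24 / (0.511 * 270.94)) * 100
= 96.2367%

96.2367%


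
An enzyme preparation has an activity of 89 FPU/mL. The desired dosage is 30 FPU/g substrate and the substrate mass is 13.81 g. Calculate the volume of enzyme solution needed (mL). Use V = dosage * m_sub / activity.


V = dosage * m_sub / activity
V = 30 * 13.81 / 89
V = 4.6551 mL

4.6551 mL


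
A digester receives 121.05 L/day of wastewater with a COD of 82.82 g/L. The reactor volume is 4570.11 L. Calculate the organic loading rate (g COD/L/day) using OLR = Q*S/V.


OLR = Q * S / V
= 121.05 * 82.82 / 4570.11
= 2.1937 g/L/day

2.1937 g/L/day


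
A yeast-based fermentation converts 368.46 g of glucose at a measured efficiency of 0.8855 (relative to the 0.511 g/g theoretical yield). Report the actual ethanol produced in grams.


Actual ethanol: m = 0.511 * 368.46 * 0.8855
m = 166.7246 g

166.7246 g


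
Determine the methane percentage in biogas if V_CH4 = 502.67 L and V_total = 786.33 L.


CH4% = V_CH4 / V_total * 100
= 502.67 / 786.33 * 100
= 63.9261%

63.9261%


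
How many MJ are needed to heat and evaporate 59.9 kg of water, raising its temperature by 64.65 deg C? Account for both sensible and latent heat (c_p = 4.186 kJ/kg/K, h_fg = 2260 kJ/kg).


E = m_water * (4.186 * dT + 2260) / 1000
= 59.9 * (4.186 * 64.65 + 2260) / 1000
= 151.5844 MJ

151.5844 MJ


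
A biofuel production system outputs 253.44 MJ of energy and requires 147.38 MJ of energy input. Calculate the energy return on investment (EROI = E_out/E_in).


EROI = E_out / E_in
= 253.44 / 147.38
= 1.7196

1.7196


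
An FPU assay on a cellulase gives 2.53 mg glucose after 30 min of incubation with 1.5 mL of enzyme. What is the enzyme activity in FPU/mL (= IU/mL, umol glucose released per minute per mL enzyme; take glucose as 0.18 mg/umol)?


Activity = glucose_mg / (0.18 mg/umol * V_mL * t_min)
= 2.53 / (0.18 * 1.5 * 30)
= 0.3123 FPU/mL

0.3123 FPU/mL


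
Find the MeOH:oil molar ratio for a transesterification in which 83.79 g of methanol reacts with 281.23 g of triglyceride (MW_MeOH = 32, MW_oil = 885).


Molar ratio = n_MeOH / n_oil = (MeOH/32) / (oil/885) = (MeOH * 885) / (32 * oil)
= (83.79 * 885) / (32 * 281.23)
= 8.2399

8.2399


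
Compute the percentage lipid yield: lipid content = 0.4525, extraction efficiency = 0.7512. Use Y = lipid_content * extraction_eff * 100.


Y = lipid_content * extraction_eff * 100
= 0.4525 * 0.7512 * 100
= 33.9918%

33.9918%


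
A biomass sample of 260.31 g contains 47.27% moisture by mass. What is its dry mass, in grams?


Wd = Ww * (1 - MC/100)
= 260.31 * (1 - 47.27/100)
= 137.2615 g

137.2615 g


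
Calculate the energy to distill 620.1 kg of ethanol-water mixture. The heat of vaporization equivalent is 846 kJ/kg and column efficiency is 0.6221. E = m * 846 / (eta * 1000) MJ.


E = m * 846 / (eta * 1000)
= 620.1 * 846 / (0.6221 * 1000)
= 843.2802 MJ

843.2802 MJ


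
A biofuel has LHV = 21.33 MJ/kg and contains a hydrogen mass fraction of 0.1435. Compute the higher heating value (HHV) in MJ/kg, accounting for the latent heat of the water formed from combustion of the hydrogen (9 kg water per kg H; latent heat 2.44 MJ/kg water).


HHV = LHV + H_frac * 9 * 2.44
= 21.33 + 0.1435 * 9 * 2.44
= 24.4813 MJ/kg

24.4813 MJ/kg


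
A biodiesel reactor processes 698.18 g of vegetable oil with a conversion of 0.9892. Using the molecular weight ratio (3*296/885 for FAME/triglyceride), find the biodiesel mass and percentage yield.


m_FAME = oil * conv * (3 * 296 / 885) = oil * conv * (888/885)
= 698.18 * 0.9892 * 888 / 885
= 692.9808 g
Y = m_FAME / oil * 100 = conv * (888/885) * 100
= 0.9892 * 888 / 885 * 100
= 99.26%

692.9808 g FAME; Y = 99.26%


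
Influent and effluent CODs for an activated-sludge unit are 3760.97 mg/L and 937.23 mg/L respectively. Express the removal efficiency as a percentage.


eta = (COD_in - COD_out) / COD_in * 100
= (3760.97 - 937.23) / 3760.97 * 100
= 75.0801%

75.0801%


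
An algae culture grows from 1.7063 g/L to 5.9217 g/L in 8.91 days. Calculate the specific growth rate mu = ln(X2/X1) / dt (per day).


mu = ln(X2/X1) / dt
= ln(5.9217/1.7063) / 8.91
= 0.1397 per day

0.1397 per day


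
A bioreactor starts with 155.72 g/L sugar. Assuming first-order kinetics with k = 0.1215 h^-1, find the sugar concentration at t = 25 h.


S = S0 * exp(-k * t)
S = 155.72 * exp(-0.1215 * 25)
S = 7.4675 g/L

7.4675 g/L


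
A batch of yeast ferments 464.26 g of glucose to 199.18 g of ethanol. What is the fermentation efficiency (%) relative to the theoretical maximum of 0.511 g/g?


Fermentation efficiency = (actual / (0.511 * glucose)) * 100
= (199.18 / (0.511 * 464.26)) * 100
= 83.9583%

83.9583%


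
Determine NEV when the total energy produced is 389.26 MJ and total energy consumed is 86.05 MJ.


NEV = E_out - E_in
= 389.26 - 86.05
= 303.2100 MJ

303.2100 MJ


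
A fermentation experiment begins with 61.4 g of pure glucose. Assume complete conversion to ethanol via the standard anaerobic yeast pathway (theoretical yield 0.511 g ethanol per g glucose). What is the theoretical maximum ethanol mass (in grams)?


Theoretical ethanol yield: m_EtOH = 0.511 * m_glucose
m_EtOH = 0.511 * 61.4 = 31.3754 g

31.3754 g


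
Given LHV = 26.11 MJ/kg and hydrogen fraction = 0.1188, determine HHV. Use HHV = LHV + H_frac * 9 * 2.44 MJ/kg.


HHV = LHV + H_frac * 9 * 2.44
= 26.11 + 0.1188 * 9 * 2.44
= 28.7188 MJ/kg

28.7188 MJ/kg


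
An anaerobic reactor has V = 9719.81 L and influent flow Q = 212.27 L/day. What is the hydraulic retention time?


HRT = V / Q
= 9719.81 / 212.27
= 45.7898 days

45.7898 days


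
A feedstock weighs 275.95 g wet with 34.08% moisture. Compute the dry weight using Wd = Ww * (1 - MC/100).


Wd = Ww * (1 - MC/100)
= 275.95 * (1 - 34.08/100)
= 181.9062 g

181.9062 g


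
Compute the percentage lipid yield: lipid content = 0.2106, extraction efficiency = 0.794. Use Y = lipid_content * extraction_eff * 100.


Y = lipid_content * extraction_eff * 100
= 0.2106 * 0.794 * 100
= 16.7216%

16.7216%


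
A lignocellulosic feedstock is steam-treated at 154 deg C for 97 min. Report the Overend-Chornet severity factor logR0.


logR0 = log10(t * exp((T - 100) / 14.75))
= log10(97 * exp((154 - 100) / 14.75))
= 3.5767

3.5767


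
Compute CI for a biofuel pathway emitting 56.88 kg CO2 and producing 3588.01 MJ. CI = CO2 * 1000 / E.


CI = CO2 * 1000 / E
= 56.88 * 1000 / 3588.01
= 15.8528 g CO2/MJ

15.8528 g CO2/MJ


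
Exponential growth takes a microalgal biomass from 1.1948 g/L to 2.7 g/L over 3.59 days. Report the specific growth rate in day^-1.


mu = ln(X2/X1) / dt
= ln(2.7/1.1948) / 3.59
= 0.2271 per day

0.2271 per day


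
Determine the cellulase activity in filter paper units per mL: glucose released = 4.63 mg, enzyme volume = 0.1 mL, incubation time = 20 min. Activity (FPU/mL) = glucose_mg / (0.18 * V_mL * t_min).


Activity = glucose_mg / (0.18 mg/umol * V_mL * t_min)
= 4.63 / (0.18 * 0.1 * 20)
= 12.8611 FPU/mL

12.8611 FPU/mL


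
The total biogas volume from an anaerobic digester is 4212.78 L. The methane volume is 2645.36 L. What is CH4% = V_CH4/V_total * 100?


CH4% = V_CH4 / V_total * 100
= 2645.36 / 4212.78 * 100
= 62.7937%

62.7937%


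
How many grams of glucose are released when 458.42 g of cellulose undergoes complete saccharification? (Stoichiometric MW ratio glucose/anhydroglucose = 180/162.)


glucose = cellulose * 180/162
= 458.42 * 180/162
= 509.3556 g

509.3556 g


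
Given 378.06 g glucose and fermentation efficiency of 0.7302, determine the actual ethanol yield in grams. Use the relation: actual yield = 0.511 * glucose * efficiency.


Actual ethanol: m = 0.511 * 378.06 * 0.7302
m = 141.0664 g

141.0664 g


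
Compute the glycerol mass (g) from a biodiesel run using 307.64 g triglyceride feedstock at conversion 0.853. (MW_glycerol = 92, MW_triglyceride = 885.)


glycerol = oil * conv * (92/885)
= 307.64 * 0.853 * 92 / 885
= 27.2795 g

27.2795 g


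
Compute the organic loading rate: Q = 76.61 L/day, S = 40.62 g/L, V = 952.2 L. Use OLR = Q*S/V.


OLR = Q * S / V
= 76.61 * 40.62 / 952.2
= 3.2681 g/L/day

3.2681 g/L/day


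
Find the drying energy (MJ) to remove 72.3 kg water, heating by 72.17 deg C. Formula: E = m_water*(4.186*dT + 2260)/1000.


E = m_water * (4.186 * dT + 2260) / 1000
= 72.3 * (4.186 * 72.17 + 2260) / 1000
= 185.2401 MJ

185.2401 MJ


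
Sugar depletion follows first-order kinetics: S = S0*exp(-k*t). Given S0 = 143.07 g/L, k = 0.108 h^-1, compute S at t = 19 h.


S = S0 * exp(-k * t)
S = 143.07 * exp(-0.108 * 19)
S = 18.3813 g/L

18.3813 g/L


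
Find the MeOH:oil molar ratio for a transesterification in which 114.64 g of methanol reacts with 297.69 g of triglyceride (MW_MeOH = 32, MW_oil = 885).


Molar ratio = n_MeOH / n_oil = (MeOH/32) / (oil/885) = (MeOH * 885) / (32 * oil)
= (114.64 * 885) / (32 * 297.69)
= 10.6504

10.6504


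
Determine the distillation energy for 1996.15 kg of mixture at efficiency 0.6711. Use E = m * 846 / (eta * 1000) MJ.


E = m * 846 / (eta * 1000)
= 1996.15 * 846 / (0.6711 * 1000)
= 2516.3804 MJ

2516.3804 MJ


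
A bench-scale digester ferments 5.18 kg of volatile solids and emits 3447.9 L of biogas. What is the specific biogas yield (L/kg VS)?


Y = V / VS
= 3447.9 / 5.18
= 665.6178 L/kg VS

665.6178 L/kg VS


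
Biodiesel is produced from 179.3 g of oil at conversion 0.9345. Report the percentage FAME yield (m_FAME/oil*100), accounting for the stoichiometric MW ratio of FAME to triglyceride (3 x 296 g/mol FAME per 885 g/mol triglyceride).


m_FAME = oil * conv * (3 * 296 / 885) = oil * conv * (888/885)
= 179.3 * 0.9345 * 888 / 885
= 168.1238 g
Y = m_FAME / oil * 100 = conv * (888/885) * 100
= 0.9345 * 888 / 885 * 100
= 93.77%

93.77%


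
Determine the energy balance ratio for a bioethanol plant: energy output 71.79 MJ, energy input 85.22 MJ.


EROI = E_out / E_in
= 71.79 / 85.22
= 0.8424

0.8424


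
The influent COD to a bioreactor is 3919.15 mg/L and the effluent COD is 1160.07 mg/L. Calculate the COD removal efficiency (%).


eta = (COD_in - COD_out) / COD_in * 100
= (3919.15 - 1160.07) / 3919.15 * 100
= 70.4000%

70.4000%


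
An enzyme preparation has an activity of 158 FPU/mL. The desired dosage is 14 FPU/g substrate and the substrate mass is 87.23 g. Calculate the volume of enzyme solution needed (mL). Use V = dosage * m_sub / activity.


V = dosage * m_sub / activity
V = 14 * 87.23 / 158
V = 7.7292 mL

7.7292 mL


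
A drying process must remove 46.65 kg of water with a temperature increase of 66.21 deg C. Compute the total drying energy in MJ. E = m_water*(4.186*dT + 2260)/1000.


E = m_water * (4.186 * dT + 2260) / 1000
= 46.65 * (4.186 * 66.21 + 2260) / 1000
= 118.3583 MJ

118.3583 MJ


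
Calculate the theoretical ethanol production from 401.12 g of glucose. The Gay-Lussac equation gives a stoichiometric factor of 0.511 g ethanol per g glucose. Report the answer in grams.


Theoretical ethanol yield: m_EtOH = 0.511 * m_glucose
m_EtOH = 0.511 * 401.12 = 204.9723 g

204.9723 g


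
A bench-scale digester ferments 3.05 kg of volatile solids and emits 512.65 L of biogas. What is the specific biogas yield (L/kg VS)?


Y = V / VS
= 512.65 / 3.05
= 168.0820 L/kg VS

168.0820 L/kg VS


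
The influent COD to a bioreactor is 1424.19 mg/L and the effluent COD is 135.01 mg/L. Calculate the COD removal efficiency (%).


eta = (COD_in - COD_out) / COD_in * 100
= (1424.19 - 135.01) / 1424.19 * 100
= 90.5202%

90.5202%


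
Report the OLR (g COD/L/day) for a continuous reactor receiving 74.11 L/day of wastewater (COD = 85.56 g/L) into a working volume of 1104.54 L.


OLR = Q * S / V
= 74.11 * 85.56 / 1104.54
= 5.7407 g/L/day

5.7407 g/L/day


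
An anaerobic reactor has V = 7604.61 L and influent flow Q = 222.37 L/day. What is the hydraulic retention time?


HRT = V / Q
= 7604.61 / 222.37
= 34.1980 days

34.1980 days


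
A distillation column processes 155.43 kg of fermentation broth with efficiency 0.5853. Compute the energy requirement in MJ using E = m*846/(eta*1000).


E = m * 846 / (eta * 1000)
= 155.43 * 846 / (0.5853 * 1000)
= 224.6605 MJ

224.6605 MJ


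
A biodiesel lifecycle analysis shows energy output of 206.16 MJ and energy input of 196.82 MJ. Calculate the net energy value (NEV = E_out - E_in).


NEV = E_out - E_in
= 206.16 - 196.82
= 9.3400 MJ

9.3400 MJ


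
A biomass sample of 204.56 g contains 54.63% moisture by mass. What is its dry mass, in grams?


Wd = Ww * (1 - MC/100)
= 204.56 * (1 - 54.63/100)
= 92.8089 g

92.8089 g


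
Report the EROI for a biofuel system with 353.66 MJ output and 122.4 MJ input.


EROI = E_out / E_in
= 353.66 / 122.4
= 2.8894

2.8894


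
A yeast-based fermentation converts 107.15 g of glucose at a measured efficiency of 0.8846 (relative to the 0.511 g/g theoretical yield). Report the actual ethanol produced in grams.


Actual ethanol: m = 0.511 * 107.15 * 0.8846
m = 48.4351 g

48.4351 g


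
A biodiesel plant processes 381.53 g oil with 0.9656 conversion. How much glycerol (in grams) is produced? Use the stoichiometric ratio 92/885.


glycerol = oil * conv * (92/885)
= 381.53 * 0.9656 * 92 / 885
= 38.2975 g

38.2975 g


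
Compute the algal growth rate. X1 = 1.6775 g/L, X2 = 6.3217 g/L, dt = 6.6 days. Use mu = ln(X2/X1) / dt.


mu = ln(X2/X1) / dt
= ln(6.3217/1.6775) / 6.6
= 0.2010 per day

0.2010 per day


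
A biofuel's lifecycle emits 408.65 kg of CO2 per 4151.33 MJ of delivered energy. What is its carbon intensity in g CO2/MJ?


CI = CO2 * 1000 / E
= 408.65 * 1000 / 4151.33
= 98.4383 g CO2/MJ

98.4383 g CO2/MJ


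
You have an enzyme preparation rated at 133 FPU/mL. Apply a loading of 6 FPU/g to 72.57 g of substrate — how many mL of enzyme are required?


V = dosage * m_sub / activity
V = 6 * 72.57 / 133
V = 3.2738 mL

3.2738 mL


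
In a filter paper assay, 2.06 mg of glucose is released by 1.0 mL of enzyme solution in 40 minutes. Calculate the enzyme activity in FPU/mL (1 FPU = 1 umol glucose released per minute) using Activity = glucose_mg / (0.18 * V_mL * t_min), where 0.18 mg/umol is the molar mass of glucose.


Activity = glucose_mg / (0.18 mg/umol * V_mL * t_min)
= 2.06 / (0.18 * 1.0 * 40)
= 0.2861 FPU/mL

0.2861 FPU/mL


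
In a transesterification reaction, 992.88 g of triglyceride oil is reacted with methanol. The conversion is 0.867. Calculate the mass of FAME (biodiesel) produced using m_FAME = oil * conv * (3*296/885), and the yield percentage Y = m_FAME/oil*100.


m_FAME = oil * conv * (3 * 296 / 885) = oil * conv * (888/885)
= 992.88 * 0.867 * 888 / 885
= 863.7450 g
Y = m_FAME / oil * 100 = conv * (888/885) * 100
= 0.867 * 888 / 885 * 100
= 86.99%

863.7450 g FAME; Y = 86.99%


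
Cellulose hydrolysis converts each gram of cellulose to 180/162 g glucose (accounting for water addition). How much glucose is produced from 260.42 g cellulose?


glucose = cellulose * 180/162
= 260.42 * 180/162
= 289.3556 g

289.3556 g


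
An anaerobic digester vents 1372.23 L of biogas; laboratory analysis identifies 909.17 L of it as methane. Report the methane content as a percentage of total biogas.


CH4% = V_CH4 / V_total * 100
= 909.17 / 1372.23 * 100
= 66.2549%

66.2549%


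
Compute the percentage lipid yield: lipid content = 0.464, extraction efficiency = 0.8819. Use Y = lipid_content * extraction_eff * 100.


Y = lipid_content * extraction_eff * 100
= 0.464 * 0.8819 * 100
= 40.9202%

40.9202%


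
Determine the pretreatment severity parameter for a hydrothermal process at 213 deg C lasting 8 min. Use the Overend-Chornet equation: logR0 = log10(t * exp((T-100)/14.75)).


logR0 = log10(t * exp((T - 100) / 14.75))
= log10(8 * exp((213 - 100) / 14.75))
= 4.2302

4.2302


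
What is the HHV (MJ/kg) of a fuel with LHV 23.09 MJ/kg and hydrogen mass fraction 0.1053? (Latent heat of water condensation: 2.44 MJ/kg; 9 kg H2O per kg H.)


HHV = LHV + H_frac * 9 * 2.44
= 23.09 + 0.1053 * 9 * 2.44
= 25.4024 MJ/kg

25.4024 MJ/kg


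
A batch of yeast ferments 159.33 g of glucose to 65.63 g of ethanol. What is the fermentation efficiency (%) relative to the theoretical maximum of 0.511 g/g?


Fermentation efficiency = (actual / (0.511 * glucose)) * 100
= (65.63 / (0.511 * 159.33)) * 100
= 80.6091%

80.6091%


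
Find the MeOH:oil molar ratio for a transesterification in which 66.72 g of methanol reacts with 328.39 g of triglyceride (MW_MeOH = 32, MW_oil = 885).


Molar ratio = n_MeOH / n_oil = (MeOH/32) / (oil/885) = (MeOH * 885) / (32 * oil)
= (66.72 * 885) / (32 * 328.39)
= 5.6190

5.6190


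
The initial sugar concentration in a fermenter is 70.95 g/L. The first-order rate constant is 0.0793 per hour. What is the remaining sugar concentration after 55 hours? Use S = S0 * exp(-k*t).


S = S0 * exp(-k * t)
S = 70.95 * exp(-0.0793 * 55)
S = 0.9053 g/L

0.9053 g/L


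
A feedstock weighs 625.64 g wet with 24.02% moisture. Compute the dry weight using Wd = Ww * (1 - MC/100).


Wd = Ww * (1 - MC/100)
= 625.64 * (1 - 24.02/100)
= 475.3613 g

475.3613 g


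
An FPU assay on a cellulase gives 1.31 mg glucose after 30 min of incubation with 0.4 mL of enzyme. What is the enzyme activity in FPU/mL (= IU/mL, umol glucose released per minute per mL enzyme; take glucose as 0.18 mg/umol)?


Activity = glucose_mg / (0.18 mg/umol * V_mL * t_min)
= 1.31 / (0.18 * 0.4 * 30)
= 0.6065 FPU/mL

0.6065 FPU/mL


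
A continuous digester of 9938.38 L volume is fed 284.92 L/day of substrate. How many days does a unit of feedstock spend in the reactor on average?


HRT = V / Q
= 9938.38 / 284.92
= 34.8813 days

34.8813 days


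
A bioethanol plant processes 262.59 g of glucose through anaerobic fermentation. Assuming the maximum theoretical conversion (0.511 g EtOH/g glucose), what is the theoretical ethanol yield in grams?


Theoretical ethanol yield: m_EtOH = 0.511 * m_glucose
m_EtOH = 0.511 * 262.59 = 134.1835 g

134.1835 g


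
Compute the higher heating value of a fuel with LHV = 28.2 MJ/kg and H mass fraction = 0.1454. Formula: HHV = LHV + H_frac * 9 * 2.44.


HHV = LHV + H_frac * 9 * 2.44
= 28.2 + 0.1454 * 9 * 2.44
= 31.3930 MJ/kg

31.3930 MJ/kg


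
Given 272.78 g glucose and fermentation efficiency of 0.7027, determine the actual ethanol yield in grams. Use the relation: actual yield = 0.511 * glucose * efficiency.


Actual ethanol: m = 0.511 * 272.78 * 0.7027
m = 97.9498 g

97.9498 g


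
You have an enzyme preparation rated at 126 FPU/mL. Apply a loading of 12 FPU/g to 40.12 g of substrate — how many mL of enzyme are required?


V = dosage * m_sub / activity
V = 12 * 40.12 / 126
V = 3.8210 mL

3.8210 mL


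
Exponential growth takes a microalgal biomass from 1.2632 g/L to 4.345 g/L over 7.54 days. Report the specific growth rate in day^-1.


mu = ln(X2/X1) / dt
= ln(4.345/1.2632) / 7.54
= 0.1638 per day

0.1638 per day


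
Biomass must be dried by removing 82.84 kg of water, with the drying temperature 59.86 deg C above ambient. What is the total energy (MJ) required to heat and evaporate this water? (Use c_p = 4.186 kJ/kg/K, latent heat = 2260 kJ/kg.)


E = m_water * (4.186 * dT + 2260) / 1000
= 82.84 * (4.186 * 59.86 + 2260) / 1000
= 207.9759 MJ

207.9759 MJ


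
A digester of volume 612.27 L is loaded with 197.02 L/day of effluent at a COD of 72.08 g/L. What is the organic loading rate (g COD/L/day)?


OLR = Q * S / V
= 197.02 * 72.08 / 612.27
= 23.1943 g/L/day

23.1943 g/L/day


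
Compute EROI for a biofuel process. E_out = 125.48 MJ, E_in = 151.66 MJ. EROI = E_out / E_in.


EROI = E_out / E_in
= 125.48 / 151.66
= 0.8274

0.8274


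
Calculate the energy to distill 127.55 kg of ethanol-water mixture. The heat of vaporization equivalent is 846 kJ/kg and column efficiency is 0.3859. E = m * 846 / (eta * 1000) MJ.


E = m * 846 / (eta * 1000)
= 127.55 * 846 / (0.3859 * 1000)
= 279.6250 MJ

279.6250 MJ


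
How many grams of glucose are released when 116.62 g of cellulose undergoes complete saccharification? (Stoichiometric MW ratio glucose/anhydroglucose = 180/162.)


glucose = cellulose * 180/162
= 116.62 * 180/162
= 129.5778 g

129.5778 g


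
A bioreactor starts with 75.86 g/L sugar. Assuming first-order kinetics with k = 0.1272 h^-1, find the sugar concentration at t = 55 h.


S = S0 * exp(-k * t)
S = 75.86 * exp(-0.1272 * 55)
S = 0.0695 g/L

0.0695 g/L


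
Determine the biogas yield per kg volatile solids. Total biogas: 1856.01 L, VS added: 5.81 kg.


Y = V / VS
= 1856.01 / 5.81
= 319.4509 L/kg VS

319.4509 L/kg VS


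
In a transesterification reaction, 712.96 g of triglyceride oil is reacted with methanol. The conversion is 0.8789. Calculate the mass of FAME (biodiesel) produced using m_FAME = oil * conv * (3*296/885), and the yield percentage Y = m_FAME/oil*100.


m_FAME = oil * conv * (3 * 296 / 885) = oil * conv * (888/885)
= 712.96 * 0.8789 * 888 / 885
= 628.7447 g
Y = m_FAME / oil * 100 = conv * (888/885) * 100
= 0.8789 * 888 / 885 * 100
= 88.19%

628.7447 g FAME; Y = 88.19%


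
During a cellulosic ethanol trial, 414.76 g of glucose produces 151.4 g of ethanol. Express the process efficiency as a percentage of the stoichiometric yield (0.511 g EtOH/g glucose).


Fermentation efficiency = (actual / (0.511 * glucose)) * 100
= (151.4 / (0.511 * 414.76)) * 100
= 71.4345%

71.4345%


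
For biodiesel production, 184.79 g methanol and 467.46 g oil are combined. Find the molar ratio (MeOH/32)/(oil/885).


Molar ratio = n_MeOH / n_oil = (MeOH/32) / (oil/885) = (MeOH * 885) / (32 * oil)
= (184.79 * 885) / (32 * 467.46)
= 10.9327

10.9327


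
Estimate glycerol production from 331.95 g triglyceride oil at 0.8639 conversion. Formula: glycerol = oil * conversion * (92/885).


glycerol = oil * conv * (92/885)
= 331.95 * 0.8639 * 92 / 885
= 29.8113 g

29.8113 g


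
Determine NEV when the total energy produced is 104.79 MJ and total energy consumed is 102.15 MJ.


NEV = E_out - E_in
= 104.79 - 102.15
= 2.6400 MJ

2.6400 MJ


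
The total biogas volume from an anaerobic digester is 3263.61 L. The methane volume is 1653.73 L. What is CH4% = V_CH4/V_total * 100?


CH4% = V_CH4 / V_total * 100
= 1653.73 / 3263.61 * 100
= 50.6718%

50.6718%


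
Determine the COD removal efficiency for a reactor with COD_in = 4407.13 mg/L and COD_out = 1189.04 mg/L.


eta = (COD_in - COD_out) / COD_in * 100
= (4407.13 - 1189.04) / 4407.13 * 100
= 73.0201%

73.0201%


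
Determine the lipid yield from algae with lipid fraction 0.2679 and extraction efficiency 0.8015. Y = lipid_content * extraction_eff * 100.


Y = lipid_content * extraction_eff * 100
= 0.2679 * 0.8015 * 100
= 21.4722%

21.4722%


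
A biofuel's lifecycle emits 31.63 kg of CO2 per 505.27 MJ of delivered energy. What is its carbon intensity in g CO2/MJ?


CI = CO2 * 1000 / E
= 31.63 * 1000 / 505.27
= 62.6002 g CO2/MJ

62.6002 g CO2/MJ


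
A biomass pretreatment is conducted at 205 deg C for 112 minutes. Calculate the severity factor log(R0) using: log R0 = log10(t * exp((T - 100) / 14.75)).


logR0 = log10(t * exp((T - 100) / 14.75))
= log10(112 * exp((205 - 100) / 14.75))
= 5.1408

5.1408


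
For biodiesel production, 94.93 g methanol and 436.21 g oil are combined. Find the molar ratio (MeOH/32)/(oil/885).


Molar ratio = n_MeOH / n_oil = (MeOH/32) / (oil/885) = (MeOH * 885) / (32 * oil)
= (94.93 * 885) / (32 * 436.21)
= 6.0187

6.0187


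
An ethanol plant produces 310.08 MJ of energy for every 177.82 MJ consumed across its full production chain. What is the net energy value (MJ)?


NEV = E_out - E_in
= 310.08 - 177.82
= 132.2600 MJ

132.2600 MJ


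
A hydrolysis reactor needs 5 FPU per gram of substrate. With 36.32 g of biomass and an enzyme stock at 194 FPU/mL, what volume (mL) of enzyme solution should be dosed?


V = dosage * m_sub / activity
V = 5 * 36.32 / 194
V = 0.9361 mL

0.9361 mL


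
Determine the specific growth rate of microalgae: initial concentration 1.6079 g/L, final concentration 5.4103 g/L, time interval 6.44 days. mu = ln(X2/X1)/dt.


mu = ln(X2/X1) / dt
= ln(5.4103/1.6079) / 6.44
= 0.1884 per day

0.1884 per day


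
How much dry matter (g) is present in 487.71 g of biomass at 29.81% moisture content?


Wd = Ww * (1 - MC/100)
= 487.71 * (1 - 29.81/100)
= 342.3236 g

342.3236 g


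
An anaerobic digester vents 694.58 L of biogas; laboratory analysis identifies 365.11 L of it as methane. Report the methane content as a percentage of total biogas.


CH4% = V_CH4 / V_total * 100
= 365.11 / 694.58 * 100
= 52.5656%

52.5656%


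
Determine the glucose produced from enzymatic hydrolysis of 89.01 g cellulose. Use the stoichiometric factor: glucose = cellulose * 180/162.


glucose = cellulose * 180/162
= 89.01 * 180/162
= 98.9000 g

98.9000 g


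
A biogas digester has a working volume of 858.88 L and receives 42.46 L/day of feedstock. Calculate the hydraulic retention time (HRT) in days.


HRT = V / Q
= 858.88 / 42.46
= 20.2280 days

20.2280 days


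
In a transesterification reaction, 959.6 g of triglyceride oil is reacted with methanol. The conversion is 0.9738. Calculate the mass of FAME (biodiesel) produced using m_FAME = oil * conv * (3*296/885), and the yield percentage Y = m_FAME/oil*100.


m_FAME = oil * conv * (3 * 296 / 885) = oil * conv * (888/885)
= 959.6 * 0.9738 * 888 / 885
= 937.6261 g
Y = m_FAME / oil * 100 = conv * (888/885) * 100
= 0.9738 * 888 / 885 * 100
= 97.71%

937.6261 g FAME; Y = 97.71%


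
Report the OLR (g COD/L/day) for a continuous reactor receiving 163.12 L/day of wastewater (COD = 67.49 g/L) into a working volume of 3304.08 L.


OLR = Q * S / V
= 163.12 * 67.49 / 3304.08
= 3.3319 g/L/day

3.3319 g/L/day


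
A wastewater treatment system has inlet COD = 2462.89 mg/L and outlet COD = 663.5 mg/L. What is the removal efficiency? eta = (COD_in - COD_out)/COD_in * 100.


eta = (COD_in - COD_out) / COD_in * 100
= (2462.89 - 663.5) / 2462.89 * 100
= 73.0601%

73.0601%


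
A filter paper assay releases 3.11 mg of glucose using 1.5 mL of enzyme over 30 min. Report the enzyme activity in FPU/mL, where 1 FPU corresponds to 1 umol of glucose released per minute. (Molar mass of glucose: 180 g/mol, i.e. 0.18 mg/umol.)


Activity = glucose_mg / (0.18 mg/umol * V_mL * t_min)
= 3.11 / (0.18 * 1.5 * 30)
= 0.3840 FPU/mL

0.3840 FPU/mL


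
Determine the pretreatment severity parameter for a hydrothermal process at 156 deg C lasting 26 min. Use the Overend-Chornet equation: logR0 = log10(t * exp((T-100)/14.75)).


logR0 = log10(t * exp((T - 100) / 14.75))
= log10(26 * exp((156 - 100) / 14.75))
= 3.0638

3.0638


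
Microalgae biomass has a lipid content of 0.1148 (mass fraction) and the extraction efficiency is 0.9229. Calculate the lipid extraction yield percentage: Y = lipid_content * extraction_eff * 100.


Y = lipid_content * extraction_eff * 100
= 0.1148 * 0.9229 * 100
= 10.5949%

10.5949%


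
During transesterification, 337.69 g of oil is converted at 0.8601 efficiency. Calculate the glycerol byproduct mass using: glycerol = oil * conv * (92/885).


glycerol = oil * conv * (92/885)
= 337.69 * 0.8601 * 92 / 885
= 30.1934 g

30.1934 g


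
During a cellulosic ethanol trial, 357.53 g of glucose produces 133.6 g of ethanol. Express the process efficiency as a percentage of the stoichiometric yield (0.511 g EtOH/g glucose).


Fermentation efficiency = (actual / (0.511 * glucose)) * 100
= (133.6 / (0.511 * 357.53)) * 100
= 73.1262%

73.1262%


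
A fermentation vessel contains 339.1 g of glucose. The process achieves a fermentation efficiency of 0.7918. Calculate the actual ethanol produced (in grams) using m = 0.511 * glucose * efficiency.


Actual ethanol: m = 0.511 * 339.1 * 0.7918
m = 137.2032 g

137.2032 g


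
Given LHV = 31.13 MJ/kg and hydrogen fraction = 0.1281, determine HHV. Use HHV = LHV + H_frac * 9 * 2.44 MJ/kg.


HHV = LHV + H_frac * 9 * 2.44
= 31.13 + 0.1281 * 9 * 2.44
= 33.9431 MJ/kg

33.9431 MJ/kg


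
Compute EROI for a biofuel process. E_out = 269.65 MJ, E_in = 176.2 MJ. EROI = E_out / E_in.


EROI = E_out / E_in
= 269.65 / 176.2
= 1.5304

1.5304


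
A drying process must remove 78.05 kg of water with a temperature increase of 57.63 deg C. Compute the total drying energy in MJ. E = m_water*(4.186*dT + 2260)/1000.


E = m_water * (4.186 * dT + 2260) / 1000
= 78.05 * (4.186 * 57.63 + 2260) / 1000
= 195.2217 MJ

195.2217 MJ


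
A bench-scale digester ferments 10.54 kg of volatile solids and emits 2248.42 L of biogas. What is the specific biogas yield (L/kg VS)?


Y = V / VS
= 2248.42 / 10.54
= 213.3226 L/kg VS

213.3226 L/kg VS


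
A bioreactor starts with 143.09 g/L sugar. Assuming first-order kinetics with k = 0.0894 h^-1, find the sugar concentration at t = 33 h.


S = S0 * exp(-k * t)
S = 143.09 * exp(-0.0894 * 33)
S = 7.4878 g/L

7.4878 g/L


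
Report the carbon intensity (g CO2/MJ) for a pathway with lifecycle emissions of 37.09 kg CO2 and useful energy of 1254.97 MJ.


CI = CO2 * 1000 / E
= 37.09 * 1000 / 1254.97
= 29.5545 g CO2/MJ

29.5545 g CO2/MJ


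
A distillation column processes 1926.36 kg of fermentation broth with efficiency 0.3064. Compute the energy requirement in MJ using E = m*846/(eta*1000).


E = m * 846 / (eta * 1000)
= 1926.36 * 846 / (0.3064 * 1000)
= 5318.8661 MJ

5318.8661 MJ


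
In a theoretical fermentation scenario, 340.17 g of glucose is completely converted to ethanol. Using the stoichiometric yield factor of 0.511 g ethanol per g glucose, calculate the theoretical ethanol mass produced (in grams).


Theoretical ethanol yield: m_EtOH = 0.511 * m_glucose
m_EtOH = 0.511 * 340.17 = 173.8269 g

173.8269 g


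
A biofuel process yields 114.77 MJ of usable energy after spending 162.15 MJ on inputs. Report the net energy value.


NEV = E_out - E_in
= 114.77 - 162.15
= -47.3800 MJ

-47.3800 MJ


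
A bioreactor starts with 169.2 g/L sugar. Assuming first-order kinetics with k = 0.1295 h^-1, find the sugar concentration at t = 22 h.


S = S0 * exp(-k * t)
S = 169.2 * exp(-0.1295 * 22)
S = 9.7971 g/L

9.7971 g/L


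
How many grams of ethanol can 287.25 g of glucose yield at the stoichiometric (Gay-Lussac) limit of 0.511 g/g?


Theoretical ethanol yield: m_EtOH = 0.511 * m_glucose
m_EtOH = 0.511 * 287.25 = 146.7848 g

146.7848 g


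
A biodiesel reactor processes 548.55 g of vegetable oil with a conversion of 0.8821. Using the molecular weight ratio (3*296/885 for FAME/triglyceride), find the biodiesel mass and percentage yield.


m_FAME = oil * conv * (3 * 296 / 885) = oil * conv * (888/885)
= 548.55 * 0.8821 * 888 / 885
= 485.5162 g
Y = m_FAME / oil * 100 = conv * (888/885) * 100
= 0.8821 * 888 / 885 * 100
= 88.51%

485.5162 g FAME; Y = 88.51%


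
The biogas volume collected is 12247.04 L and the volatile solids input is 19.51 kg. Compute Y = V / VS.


Y = V / VS
= 12247.04 / 19.51
= 627.7314 L/kg VS

627.7314 L/kg VS


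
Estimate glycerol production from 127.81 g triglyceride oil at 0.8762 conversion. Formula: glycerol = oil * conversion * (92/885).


glycerol = oil * conv * (92/885)
= 127.81 * 0.8762 * 92 / 885
= 11.6416 g

11.6416 g


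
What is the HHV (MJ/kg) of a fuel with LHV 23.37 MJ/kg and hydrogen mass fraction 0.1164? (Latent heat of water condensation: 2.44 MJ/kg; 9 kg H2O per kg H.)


HHV = LHV + H_frac * 9 * 2.44
= 23.37 + 0.1164 * 9 * 2.44
= 25.9261 MJ/kg

25.9261 MJ/kg


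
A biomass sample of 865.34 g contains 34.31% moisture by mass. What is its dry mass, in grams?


Wd = Ww * (1 - MC/100)
= 865.34 * (1 - 34.31/100)
= 568.4418 g

568.4418 g


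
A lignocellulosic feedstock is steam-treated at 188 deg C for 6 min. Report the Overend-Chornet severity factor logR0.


logR0 = log10(t * exp((T - 100) / 14.75))
= log10(6 * exp((188 - 100) / 14.75))
= 3.3692

3.3692


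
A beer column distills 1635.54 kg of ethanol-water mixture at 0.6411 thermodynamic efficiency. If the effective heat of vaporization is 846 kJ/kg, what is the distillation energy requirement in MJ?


E = m * 846 / (eta * 1000)
= 1635.54 * 846 / (0.6411 * 1000)
= 2158.2699 MJ

2158.2699 MJ


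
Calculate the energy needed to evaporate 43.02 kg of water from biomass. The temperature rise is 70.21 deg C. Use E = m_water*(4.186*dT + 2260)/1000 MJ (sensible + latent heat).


E = m_water * (4.186 * dT + 2260) / 1000
= 43.02 * (4.186 * 70.21 + 2260) / 1000
= 109.8687 MJ

109.8687 MJ


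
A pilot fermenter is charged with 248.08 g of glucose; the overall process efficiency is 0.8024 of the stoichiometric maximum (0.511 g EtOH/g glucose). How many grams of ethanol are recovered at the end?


Actual ethanol: m = 0.511 * 248.08 * 0.8024
m = 101.7193 g

101.7193 g


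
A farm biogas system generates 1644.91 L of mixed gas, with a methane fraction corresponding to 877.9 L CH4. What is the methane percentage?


CH4% = V_CH4 / V_total * 100
= 877.9 / 1644.91 * 100
= 53.3707%

53.3707%


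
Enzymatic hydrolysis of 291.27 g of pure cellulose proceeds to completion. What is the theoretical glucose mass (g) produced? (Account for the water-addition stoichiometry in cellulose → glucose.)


glucose = cellulose * 180/162
= 291.27 * 180/162
= 323.6333 g

323.6333 g


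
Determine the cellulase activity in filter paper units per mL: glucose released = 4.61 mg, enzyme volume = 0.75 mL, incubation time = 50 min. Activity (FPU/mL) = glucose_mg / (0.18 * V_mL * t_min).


Activity = glucose_mg / (0.18 mg/umol * V_mL * t_min)
= 4.61 / (0.18 * 0.75 * 50)
= 0.6830 FPU/mL

0.6830 FPU/mL


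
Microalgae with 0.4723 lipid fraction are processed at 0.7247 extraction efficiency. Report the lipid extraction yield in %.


Y = lipid_content * extraction_eff * 100
= 0.4723 * 0.7247 * 100
= 34.2276%

34.2276%


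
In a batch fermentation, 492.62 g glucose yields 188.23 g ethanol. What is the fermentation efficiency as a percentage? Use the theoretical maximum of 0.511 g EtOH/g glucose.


Fermentation efficiency = (actual / (0.511 * glucose)) * 100
= (188.23 / (0.511 * 492.62)) * 100
= 74.7749%

74.7749%


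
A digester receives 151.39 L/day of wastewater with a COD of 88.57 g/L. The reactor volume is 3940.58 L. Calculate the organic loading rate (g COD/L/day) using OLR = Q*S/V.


OLR = Q * S / V
= 151.39 * 88.57 / 3940.58
= 3.4027 g/L/day

3.4027 g/L/day


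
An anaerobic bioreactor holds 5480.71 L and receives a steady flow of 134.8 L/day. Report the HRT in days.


HRT = V / Q
= 5480.71 / 134.8
= 40.6581 days

40.6581 days


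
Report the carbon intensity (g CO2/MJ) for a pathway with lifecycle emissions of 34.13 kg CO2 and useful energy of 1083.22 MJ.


CI = CO2 * 1000 / E
= 34.13 * 1000 / 1083.22
= 31.5079 g CO2/MJ

31.5079 g CO2/MJ


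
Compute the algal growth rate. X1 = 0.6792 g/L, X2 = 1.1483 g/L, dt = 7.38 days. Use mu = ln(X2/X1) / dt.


mu = ln(X2/X1) / dt
= ln(1.1483/0.6792) / 7.38
= 0.0712 per day

0.0712 per day


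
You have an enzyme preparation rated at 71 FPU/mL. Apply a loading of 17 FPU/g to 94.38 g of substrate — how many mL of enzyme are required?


V = dosage * m_sub / activity
V = 17 * 94.38 / 71
V = 22.5980 mL

22.5980 mL


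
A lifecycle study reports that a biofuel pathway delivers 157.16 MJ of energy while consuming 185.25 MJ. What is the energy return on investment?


EROI = E_out / E_in
= 157.16 / 185.25
= 0.8484

0.8484


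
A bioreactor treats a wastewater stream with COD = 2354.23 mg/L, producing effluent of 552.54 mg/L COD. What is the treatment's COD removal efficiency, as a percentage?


eta = (COD_in - COD_out) / COD_in * 100
= (2354.23 - 552.54) / 2354.23 * 100
= 76.5299%

76.5299%


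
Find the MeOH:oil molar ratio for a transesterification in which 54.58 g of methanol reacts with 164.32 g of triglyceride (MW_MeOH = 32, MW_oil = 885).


Molar ratio = n_MeOH / n_oil = (MeOH/32) / (oil/885) = (MeOH * 885) / (32 * oil)
= (54.58 * 885) / (32 * 164.32)
= 9.1862

9.1862


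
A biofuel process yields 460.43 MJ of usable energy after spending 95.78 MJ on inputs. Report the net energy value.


NEV = E_out - E_in
= 460.43 - 95.78
= 364.6500 MJ

364.6500 MJ
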